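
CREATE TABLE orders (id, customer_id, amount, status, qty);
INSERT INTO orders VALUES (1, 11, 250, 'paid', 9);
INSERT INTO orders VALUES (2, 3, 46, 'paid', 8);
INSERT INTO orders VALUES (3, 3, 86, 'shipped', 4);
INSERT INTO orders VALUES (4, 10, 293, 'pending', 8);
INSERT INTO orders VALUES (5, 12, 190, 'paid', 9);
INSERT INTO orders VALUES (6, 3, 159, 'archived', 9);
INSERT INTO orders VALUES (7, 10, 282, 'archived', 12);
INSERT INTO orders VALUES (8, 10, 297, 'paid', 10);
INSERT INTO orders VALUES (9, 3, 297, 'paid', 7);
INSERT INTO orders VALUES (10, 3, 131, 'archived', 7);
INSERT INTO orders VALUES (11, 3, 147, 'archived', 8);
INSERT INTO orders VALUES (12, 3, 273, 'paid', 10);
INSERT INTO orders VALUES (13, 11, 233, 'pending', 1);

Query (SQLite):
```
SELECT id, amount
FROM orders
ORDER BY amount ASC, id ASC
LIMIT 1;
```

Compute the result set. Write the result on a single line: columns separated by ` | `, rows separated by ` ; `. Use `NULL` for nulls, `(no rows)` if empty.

Sort by amount asc, tiebreak id asc: (46, id=2), (86, id=3), (131, id=10), (147, id=11) …. Take first 1.

2 | 46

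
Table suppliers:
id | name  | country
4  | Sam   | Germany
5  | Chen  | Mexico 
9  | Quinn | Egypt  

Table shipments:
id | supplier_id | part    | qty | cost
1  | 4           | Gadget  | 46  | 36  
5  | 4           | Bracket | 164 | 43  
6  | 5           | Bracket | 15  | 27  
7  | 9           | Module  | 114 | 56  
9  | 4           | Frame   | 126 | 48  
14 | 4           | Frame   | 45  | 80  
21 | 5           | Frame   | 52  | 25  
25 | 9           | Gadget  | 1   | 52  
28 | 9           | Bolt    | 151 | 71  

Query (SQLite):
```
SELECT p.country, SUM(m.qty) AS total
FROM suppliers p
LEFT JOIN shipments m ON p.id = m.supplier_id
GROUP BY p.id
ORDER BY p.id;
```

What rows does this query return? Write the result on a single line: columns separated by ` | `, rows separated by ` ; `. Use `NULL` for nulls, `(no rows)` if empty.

LEFT JOIN keeps every suppliers row; unmatched ones get NULL for shipments columns.
Group by suppliers.id and compute SUM(m.qty). SUM over an all-NULL group is NULL.
  4: ids {1, 5, 9, 14} → SUM(m.qty)=381
  5: ids {6, 21} → SUM(m.qty)=67
  9: ids {7, 25, 28} → SUM(m.qty)=266

Germany | 381 ; Mexico | 67 ; Egypt | 266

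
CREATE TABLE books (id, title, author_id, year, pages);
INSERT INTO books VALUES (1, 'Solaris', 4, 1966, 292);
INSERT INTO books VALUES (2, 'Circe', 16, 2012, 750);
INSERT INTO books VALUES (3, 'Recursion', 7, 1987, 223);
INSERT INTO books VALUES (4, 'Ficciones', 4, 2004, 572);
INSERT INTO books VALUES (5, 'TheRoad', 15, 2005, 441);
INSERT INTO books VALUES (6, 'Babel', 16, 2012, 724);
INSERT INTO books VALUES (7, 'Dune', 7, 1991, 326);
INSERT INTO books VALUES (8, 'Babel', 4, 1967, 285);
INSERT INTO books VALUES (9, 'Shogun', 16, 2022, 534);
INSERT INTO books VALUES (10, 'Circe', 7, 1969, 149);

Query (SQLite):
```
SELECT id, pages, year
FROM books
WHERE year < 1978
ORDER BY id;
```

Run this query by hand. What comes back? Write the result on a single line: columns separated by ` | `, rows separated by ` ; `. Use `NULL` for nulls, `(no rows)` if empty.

year < 1978: ids {1, 8, 10}

1 | 292 | 1966 ; 8 | 285 | 1967 ; 10 | 149 | 1969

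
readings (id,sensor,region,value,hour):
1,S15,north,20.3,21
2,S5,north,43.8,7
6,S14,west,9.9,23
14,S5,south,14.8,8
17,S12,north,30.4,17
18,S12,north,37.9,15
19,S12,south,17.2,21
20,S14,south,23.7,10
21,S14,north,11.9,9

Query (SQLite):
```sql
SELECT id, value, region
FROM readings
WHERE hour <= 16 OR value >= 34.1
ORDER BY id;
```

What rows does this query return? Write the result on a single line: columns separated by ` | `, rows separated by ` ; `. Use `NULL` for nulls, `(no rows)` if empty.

2 | 43.8 | north ; 14 | 14.8 | south ; 18 | 37.9 | north ; 20 | 23.7 | south ; 21 | 11.9 | north

hour <= 16: ids {2, 14, 18, 20, 21}
value >= 34.1: ids {2, 18}
Combine with OR.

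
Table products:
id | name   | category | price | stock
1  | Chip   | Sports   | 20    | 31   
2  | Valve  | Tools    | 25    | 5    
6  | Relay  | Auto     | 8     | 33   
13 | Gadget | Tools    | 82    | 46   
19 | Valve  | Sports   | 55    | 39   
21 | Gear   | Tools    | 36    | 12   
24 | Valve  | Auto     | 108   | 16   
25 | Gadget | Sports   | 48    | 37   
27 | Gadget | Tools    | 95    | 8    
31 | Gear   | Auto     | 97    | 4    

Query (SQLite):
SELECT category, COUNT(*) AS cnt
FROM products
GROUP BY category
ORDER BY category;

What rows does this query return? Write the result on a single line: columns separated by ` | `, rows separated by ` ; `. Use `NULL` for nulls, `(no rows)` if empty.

Auto | 3 ; Sports | 3 ; Tools | 4

Partition products by category; compute COUNT(*) within each group.
  Auto: ids {6, 24, 31} → COUNT(*)=3
  Sports: ids {1, 19, 25} → COUNT(*)=3
  Tools: ids {2, 13, 21, 27} → COUNT(*)=4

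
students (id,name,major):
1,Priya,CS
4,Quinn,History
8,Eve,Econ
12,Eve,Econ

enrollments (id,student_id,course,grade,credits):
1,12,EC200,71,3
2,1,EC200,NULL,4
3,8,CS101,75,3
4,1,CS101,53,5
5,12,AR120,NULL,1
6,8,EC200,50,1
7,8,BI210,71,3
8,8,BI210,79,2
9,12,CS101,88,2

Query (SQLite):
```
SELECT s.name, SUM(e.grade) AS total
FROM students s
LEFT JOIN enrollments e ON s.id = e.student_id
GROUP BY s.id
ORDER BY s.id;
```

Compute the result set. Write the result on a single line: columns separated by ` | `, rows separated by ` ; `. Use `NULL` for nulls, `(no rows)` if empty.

LEFT JOIN keeps every students row; unmatched ones get NULL for enrollments columns.
Group by students.id and compute SUM(e.grade). SUM over an all-NULL group is NULL.
  1: ids {2, 4} → SUM(e.grade)=53
  4: ids {—} → SUM(e.grade)=NULL
  8: ids {3, 6, 7, 8} → SUM(e.grade)=275
  12: ids {1, 5, 9} → SUM(e.grade)=159

Priya | 53 ; Quinn | NULL ; Eve | 275 ; Eve | 159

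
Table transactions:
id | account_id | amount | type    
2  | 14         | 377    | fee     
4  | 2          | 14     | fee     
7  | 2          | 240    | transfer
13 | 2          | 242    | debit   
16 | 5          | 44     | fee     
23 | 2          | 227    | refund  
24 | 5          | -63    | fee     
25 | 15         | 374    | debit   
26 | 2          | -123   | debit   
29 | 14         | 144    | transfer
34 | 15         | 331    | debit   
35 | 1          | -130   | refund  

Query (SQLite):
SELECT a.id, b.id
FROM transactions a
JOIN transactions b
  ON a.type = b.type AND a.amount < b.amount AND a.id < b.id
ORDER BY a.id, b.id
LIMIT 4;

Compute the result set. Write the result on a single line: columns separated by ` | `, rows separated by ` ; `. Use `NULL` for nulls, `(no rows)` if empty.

4 | 16 ; 13 | 25 ; 13 | 34 ; 26 | 34

Pairs (a,b) with same type, a.amount < b.amount, a.id < b.id.
type groups: debit:{13,25,26,34} fee:{2,4,16,24} refund:{23,35} transfer:{7,29}
Ordered by (a.id, b.id); first 4.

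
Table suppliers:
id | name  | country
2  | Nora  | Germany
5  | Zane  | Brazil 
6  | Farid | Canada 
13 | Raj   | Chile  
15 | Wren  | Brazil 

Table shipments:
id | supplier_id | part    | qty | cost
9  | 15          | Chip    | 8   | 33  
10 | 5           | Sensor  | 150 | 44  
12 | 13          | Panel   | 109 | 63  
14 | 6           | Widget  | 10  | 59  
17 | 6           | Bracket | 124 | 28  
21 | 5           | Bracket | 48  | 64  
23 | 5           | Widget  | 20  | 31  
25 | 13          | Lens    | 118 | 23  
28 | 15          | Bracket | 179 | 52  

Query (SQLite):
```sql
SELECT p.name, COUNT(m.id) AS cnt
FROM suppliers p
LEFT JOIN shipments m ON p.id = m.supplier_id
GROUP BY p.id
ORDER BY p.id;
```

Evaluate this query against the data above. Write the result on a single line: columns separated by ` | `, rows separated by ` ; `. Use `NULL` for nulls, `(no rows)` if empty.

LEFT JOIN keeps every suppliers row; unmatched ones get NULL for shipments columns.
Group by suppliers.id and compute COUNT(m.id). COUNT(col) of an all-NULL group is 0.
  2: ids {—} → COUNT(m.id)=0
  5: ids {10, 21, 23} → COUNT(m.id)=3
  6: ids {14, 17} → COUNT(m.id)=2
  13: ids {12, 25} → COUNT(m.id)=2
  15: ids {9, 28} → COUNT(m.id)=2

Nora | 0 ; Zane | 3 ; Farid | 2 ; Raj | 2 ; Wren | 2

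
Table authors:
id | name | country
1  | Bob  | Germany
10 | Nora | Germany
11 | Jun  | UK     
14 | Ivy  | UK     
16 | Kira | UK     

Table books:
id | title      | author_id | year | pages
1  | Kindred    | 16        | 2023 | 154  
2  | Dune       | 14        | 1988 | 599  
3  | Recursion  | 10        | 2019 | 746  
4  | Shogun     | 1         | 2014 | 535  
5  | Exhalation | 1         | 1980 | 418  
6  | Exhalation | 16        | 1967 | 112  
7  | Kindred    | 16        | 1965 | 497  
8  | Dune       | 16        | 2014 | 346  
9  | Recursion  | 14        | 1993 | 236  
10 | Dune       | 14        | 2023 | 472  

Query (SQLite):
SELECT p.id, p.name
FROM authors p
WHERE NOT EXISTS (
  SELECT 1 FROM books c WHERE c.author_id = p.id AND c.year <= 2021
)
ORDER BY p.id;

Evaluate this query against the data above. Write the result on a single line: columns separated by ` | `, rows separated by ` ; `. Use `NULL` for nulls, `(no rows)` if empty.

11 | Jun

For each authors row, check whether any books with matching author_id has year <= 2021.
Keep rows where that is false.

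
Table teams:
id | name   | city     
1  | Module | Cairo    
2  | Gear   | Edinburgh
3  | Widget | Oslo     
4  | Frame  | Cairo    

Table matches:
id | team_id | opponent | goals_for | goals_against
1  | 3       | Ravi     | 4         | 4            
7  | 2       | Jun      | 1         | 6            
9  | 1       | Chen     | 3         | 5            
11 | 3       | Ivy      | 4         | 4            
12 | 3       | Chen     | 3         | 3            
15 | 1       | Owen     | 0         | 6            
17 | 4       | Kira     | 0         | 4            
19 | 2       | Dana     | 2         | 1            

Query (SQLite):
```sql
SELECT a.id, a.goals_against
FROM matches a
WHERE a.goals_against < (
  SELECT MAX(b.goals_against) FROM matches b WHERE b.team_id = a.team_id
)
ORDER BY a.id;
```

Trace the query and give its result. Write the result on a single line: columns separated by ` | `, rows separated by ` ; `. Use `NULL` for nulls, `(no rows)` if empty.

For each matches row a, compute MAX(goals_against) over rows sharing a.team_id.
Keep row a if a.goals_against < that per-group MAX.
  team_id=1: MAX(goals_against) = 6
  team_id=2: MAX(goals_against) = 6
  team_id=3: MAX(goals_against) = 4
  team_id=4: MAX(goals_against) = 4

9 | 5 ; 12 | 3 ; 19 | 1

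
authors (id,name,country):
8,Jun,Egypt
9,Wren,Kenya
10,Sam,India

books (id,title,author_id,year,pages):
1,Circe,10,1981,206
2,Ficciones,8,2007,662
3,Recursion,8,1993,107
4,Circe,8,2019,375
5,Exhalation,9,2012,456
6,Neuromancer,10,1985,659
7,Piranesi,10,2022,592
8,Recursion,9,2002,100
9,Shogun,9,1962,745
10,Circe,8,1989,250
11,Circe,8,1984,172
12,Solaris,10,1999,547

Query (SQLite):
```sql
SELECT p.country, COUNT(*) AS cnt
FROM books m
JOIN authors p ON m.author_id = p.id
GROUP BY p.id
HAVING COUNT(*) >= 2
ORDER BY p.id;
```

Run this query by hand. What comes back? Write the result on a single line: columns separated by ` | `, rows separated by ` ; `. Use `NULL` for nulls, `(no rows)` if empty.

Egypt | 5 ; Kenya | 3 ; India | 4

Join each books row to its authors via author_id.
Group joined rows by authors.id; compute COUNT(*) per group.
HAVING: keep groups with count ≥ 2.
  8: ids {2, 3, 4, 10, 11} → COUNT(*)=5
  9: ids {5, 8, 9} → COUNT(*)=3
  10: ids {1, 6, 7, 12} → COUNT(*)=4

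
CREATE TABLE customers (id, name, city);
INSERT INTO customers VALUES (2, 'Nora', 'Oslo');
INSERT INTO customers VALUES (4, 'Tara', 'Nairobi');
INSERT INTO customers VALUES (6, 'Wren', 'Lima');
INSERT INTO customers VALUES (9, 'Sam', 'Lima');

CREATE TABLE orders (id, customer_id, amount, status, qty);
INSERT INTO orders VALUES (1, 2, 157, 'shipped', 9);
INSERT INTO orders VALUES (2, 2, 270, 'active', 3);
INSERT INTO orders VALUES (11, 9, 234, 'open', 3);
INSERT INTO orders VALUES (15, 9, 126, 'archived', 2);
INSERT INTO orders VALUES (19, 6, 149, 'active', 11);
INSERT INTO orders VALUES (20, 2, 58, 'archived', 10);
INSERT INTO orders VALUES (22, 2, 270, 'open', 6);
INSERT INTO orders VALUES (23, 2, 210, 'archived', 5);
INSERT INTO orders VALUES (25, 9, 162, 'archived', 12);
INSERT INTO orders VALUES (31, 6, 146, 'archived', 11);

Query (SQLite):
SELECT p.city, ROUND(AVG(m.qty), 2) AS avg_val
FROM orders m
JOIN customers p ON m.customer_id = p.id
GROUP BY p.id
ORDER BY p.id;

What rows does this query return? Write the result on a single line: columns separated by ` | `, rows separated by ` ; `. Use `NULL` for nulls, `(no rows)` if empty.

Oslo | 6.6 ; Lima | 11 ; Lima | 5.67

Join each orders row to its customers via customer_id.
Group joined rows by customers.id; compute ROUND(AVG(m.qty), 2) per group.
  2: ids {1, 2, 20, 22, 23} → ROUND(AVG(m.qty), 2)=6.6
  6: ids {19, 31} → ROUND(AVG(m.qty), 2)=11
  9: ids {11, 15, 25} → ROUND(AVG(m.qty), 2)=5.67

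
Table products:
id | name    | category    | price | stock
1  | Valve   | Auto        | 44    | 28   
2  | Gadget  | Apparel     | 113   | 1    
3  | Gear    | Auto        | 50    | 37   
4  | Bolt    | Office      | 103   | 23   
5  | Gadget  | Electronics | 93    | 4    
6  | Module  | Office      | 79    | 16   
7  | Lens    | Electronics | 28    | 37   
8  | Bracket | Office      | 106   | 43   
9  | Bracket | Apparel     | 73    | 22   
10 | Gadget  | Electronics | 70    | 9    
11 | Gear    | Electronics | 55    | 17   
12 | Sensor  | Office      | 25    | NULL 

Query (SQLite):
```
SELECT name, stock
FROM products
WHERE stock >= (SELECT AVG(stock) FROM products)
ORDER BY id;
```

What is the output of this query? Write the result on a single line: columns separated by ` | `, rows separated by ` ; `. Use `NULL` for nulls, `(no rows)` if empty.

Valve | 28 ; Gear | 37 ; Bolt | 23 ; Lens | 37 ; Bracket | 43 ; Bracket | 22

Scalar subquery: AVG(stock) over all products rows = 21.545455 (≈; comparison uses full precision).
Keep rows where stock >= that value.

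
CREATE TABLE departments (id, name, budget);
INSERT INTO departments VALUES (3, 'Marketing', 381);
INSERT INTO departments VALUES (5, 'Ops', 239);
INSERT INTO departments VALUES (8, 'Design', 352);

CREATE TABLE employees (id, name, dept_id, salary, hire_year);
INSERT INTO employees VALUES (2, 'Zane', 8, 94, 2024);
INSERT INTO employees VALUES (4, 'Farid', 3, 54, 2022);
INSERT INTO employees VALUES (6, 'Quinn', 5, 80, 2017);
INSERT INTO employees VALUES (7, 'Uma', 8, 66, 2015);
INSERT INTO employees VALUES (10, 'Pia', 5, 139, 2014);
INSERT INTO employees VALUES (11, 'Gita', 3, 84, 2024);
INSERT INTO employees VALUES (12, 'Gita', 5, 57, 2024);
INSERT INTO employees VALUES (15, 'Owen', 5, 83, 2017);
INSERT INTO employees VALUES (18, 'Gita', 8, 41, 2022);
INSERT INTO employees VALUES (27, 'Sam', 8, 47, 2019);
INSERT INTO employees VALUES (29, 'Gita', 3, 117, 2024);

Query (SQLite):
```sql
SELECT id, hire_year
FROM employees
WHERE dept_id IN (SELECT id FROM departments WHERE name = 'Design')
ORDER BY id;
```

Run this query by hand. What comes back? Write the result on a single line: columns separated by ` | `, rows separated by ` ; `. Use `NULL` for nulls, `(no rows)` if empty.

Inner query: departments.id where name = 'Design'.
Outer: keep employees rows whose dept_id is in that set.
Inner query → {8}

2 | 2024 ; 7 | 2015 ; 18 | 2022 ; 27 | 2019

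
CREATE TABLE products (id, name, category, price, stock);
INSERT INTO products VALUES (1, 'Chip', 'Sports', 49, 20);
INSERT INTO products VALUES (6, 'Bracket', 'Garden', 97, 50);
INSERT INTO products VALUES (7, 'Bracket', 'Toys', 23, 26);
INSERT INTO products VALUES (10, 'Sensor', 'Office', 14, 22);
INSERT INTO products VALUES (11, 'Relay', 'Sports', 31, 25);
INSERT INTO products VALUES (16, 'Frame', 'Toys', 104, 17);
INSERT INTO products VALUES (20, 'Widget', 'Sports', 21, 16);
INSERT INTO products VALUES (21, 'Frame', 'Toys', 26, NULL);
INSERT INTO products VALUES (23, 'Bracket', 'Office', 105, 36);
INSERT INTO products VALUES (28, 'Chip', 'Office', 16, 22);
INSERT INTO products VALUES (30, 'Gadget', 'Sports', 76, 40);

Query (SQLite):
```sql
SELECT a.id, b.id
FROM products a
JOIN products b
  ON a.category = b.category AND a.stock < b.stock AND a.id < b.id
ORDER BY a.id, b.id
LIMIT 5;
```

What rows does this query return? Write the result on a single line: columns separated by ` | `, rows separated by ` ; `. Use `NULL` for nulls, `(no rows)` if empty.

Pairs (a,b) with same category, a.stock < b.stock, a.id < b.id.
category groups: Garden:{6} Office:{10,23,28} Sports:{1,11,20,30} Toys:{7,16,21}
Ordered by (a.id, b.id); first 5.

1 | 11 ; 1 | 30 ; 10 | 23 ; 11 | 30 ; 20 | 30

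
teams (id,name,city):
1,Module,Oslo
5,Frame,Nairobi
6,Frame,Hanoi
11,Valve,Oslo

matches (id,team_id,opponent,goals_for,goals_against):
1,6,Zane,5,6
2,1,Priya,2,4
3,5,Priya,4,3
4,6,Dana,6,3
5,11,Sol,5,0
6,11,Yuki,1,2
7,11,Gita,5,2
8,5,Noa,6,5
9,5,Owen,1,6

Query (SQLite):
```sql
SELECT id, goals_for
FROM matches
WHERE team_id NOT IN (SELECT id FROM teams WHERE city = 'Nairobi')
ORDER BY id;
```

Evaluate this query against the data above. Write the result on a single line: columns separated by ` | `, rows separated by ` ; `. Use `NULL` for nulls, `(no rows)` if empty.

Inner query: teams.id where city = 'Nairobi'.
Outer: keep matches rows whose team_id is not in that set.
Inner query → {5}

1 | 5 ; 2 | 2 ; 4 | 6 ; 5 | 5 ; 6 | 1 ; 7 | 5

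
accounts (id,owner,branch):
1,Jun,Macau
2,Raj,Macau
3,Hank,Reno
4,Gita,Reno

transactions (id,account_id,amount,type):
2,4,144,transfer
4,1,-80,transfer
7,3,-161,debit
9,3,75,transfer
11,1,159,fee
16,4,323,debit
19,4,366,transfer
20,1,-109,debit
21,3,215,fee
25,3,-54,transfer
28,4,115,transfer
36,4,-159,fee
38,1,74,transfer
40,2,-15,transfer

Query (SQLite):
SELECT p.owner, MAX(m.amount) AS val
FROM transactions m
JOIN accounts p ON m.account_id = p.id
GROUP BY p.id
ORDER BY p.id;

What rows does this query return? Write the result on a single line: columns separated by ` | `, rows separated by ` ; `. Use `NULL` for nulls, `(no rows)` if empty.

Join each transactions row to its accounts via account_id.
Group joined rows by accounts.id; compute MAX(m.amount) per group.
  1: ids {4, 11, 20, 38} → MAX(m.amount)=159
  2: ids {40} → MAX(m.amount)=-15
  3: ids {7, 9, 21, 25} → MAX(m.amount)=215
  4: ids {2, 16, 19, 28, 36} → MAX(m.amount)=366

Jun | 159 ; Raj | -15 ; Hank | 215 ; Gita | 366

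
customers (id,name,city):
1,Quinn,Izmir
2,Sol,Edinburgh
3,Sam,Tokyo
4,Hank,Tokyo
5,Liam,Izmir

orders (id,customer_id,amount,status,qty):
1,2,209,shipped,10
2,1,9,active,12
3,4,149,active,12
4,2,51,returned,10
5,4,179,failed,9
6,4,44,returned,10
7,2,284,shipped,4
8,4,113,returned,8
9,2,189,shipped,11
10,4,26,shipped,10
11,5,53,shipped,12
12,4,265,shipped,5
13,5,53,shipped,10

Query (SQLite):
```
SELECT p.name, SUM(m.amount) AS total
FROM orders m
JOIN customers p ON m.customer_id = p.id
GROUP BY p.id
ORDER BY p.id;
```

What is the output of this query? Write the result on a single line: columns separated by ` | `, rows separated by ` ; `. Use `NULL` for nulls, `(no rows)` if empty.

Join each orders row to its customers via customer_id.
Group joined rows by customers.id; compute SUM(m.amount) per group.
  1: ids {2} → SUM(m.amount)=9
  2: ids {1, 4, 7, 9} → SUM(m.amount)=733
  4: ids {3, 5, 6, 8, 10, 12} → SUM(m.amount)=776
  5: ids {11, 13} → SUM(m.amount)=106

Quinn | 9 ; Sol | 733 ; Hank | 776 ; Liam | 106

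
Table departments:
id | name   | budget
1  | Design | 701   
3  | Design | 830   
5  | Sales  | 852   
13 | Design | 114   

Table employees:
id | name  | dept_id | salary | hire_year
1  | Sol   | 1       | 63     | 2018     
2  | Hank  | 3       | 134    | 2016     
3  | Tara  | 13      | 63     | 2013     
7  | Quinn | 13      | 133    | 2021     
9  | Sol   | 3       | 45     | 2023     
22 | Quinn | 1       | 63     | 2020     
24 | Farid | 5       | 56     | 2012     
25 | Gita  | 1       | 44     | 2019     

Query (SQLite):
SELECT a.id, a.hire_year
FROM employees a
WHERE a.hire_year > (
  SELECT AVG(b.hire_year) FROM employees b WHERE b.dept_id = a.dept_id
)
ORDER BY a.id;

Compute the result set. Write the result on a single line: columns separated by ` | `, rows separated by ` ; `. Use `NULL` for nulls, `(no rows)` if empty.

For each employees row a, compute AVG(hire_year) over rows sharing a.dept_id.
Keep row a if a.hire_year > that per-group AVG.
  dept_id=1: AVG(hire_year) = 2019.0
  dept_id=3: AVG(hire_year) = 2019.5
  dept_id=5: AVG(hire_year) = 2012.0
  dept_id=13: AVG(hire_year) = 2017.0

7 | 2021 ; 9 | 2023 ; 22 | 2020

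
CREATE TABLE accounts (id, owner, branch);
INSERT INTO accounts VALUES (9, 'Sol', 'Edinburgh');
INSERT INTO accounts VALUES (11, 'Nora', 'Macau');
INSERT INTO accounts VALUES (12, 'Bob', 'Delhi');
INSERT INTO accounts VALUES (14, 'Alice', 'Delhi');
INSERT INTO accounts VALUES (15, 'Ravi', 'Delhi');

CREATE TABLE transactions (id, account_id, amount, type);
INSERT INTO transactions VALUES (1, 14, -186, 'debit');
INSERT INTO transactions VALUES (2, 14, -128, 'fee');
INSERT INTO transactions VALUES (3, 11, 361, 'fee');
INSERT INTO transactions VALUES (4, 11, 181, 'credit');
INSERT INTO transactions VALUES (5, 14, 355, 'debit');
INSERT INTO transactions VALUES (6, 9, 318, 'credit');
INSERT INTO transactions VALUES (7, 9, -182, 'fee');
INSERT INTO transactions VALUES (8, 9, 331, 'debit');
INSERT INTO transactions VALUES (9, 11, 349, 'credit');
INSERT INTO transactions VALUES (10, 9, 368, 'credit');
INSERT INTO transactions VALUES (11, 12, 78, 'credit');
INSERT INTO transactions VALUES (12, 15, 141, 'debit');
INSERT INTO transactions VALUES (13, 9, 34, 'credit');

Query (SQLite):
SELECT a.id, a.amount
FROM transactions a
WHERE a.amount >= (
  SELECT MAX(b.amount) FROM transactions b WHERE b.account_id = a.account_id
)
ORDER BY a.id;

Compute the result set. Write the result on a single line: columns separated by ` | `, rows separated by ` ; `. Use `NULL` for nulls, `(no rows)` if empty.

For each transactions row a, compute MAX(amount) over rows sharing a.account_id.
Keep row a if a.amount >= that per-group MAX.
  account_id=9: MAX(amount) = 368
  account_id=11: MAX(amount) = 361
  account_id=12: MAX(amount) = 78
  account_id=14: MAX(amount) = 355
  account_id=15: MAX(amount) = 141

3 | 361 ; 5 | 355 ; 10 | 368 ; 11 | 78 ; 12 | 141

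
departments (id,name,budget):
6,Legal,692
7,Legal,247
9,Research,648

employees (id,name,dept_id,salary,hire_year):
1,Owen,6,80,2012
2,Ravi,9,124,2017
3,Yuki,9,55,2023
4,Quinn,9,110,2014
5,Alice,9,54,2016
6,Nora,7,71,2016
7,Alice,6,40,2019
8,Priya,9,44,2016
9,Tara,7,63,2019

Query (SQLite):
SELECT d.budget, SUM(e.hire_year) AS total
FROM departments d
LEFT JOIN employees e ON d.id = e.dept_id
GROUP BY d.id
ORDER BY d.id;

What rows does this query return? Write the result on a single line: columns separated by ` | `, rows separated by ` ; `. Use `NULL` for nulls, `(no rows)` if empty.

LEFT JOIN keeps every departments row; unmatched ones get NULL for employees columns.
Group by departments.id and compute SUM(e.hire_year). SUM over an all-NULL group is NULL.
  6: ids {1, 7} → SUM(e.hire_year)=4031
  7: ids {6, 9} → SUM(e.hire_year)=4035
  9: ids {2, 3, 4, 5, 8} → SUM(e.hire_year)=10086

692 | 4031 ; 247 | 4035 ; 648 | 10086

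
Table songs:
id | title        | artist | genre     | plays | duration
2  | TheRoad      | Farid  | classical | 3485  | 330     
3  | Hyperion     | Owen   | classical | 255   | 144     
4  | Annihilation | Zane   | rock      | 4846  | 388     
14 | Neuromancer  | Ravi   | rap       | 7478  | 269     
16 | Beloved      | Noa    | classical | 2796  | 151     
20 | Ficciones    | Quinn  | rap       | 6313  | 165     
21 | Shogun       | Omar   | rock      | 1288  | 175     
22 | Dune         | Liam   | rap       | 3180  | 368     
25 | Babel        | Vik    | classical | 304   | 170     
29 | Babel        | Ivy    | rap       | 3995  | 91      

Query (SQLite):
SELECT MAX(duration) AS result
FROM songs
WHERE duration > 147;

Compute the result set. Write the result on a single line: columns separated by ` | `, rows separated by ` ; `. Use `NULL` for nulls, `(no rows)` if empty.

Rows where duration > 147 → duration values: [330, 388, 269, 151, 165, 175, 368, 170].
MAX of non-NULL values = 388.

388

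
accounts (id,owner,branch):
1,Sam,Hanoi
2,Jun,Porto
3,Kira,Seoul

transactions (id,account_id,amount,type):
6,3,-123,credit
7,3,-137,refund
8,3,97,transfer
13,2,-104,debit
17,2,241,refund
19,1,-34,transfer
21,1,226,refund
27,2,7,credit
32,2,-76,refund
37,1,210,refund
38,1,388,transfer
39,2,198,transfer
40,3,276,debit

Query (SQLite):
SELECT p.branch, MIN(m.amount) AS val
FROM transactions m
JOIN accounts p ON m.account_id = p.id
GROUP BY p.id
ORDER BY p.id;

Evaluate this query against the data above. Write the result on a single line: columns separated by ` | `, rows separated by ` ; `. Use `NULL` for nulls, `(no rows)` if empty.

Join each transactions row to its accounts via account_id.
Group joined rows by accounts.id; compute MIN(m.amount) per group.
  1: ids {19, 21, 37, 38} → MIN(m.amount)=-34
  2: ids {13, 17, 27, 32, 39} → MIN(m.amount)=-104
  3: ids {6, 7, 8, 40} → MIN(m.amount)=-137

Hanoi | -34 ; Porto | -104 ; Seoul | -137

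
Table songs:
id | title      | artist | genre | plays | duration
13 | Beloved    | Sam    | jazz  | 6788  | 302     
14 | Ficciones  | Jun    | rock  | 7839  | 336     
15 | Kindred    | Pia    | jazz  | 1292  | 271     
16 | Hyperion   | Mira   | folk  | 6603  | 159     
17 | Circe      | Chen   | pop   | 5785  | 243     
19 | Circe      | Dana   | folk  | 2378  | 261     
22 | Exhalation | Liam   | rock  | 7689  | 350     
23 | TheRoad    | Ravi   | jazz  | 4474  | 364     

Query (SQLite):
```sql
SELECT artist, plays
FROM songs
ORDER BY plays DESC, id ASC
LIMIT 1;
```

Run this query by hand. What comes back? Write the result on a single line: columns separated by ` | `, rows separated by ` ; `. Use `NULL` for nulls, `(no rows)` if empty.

Jun | 7839

Sort by plays desc, tiebreak id asc: (7839, id=14), (7689, id=22), (6788, id=13), (6603, id=16) …. Take first 1.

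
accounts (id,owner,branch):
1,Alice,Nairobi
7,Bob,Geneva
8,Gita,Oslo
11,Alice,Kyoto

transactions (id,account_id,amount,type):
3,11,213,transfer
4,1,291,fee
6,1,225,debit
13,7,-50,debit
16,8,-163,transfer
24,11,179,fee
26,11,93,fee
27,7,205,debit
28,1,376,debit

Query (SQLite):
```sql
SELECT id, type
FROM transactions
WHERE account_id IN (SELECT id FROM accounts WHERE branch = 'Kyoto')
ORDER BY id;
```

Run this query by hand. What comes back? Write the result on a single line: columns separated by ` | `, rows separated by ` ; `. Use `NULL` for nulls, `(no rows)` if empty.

3 | transfer ; 24 | fee ; 26 | fee

Inner query: accounts.id where branch = 'Kyoto'.
Outer: keep transactions rows whose account_id is in that set.
Inner query → {11}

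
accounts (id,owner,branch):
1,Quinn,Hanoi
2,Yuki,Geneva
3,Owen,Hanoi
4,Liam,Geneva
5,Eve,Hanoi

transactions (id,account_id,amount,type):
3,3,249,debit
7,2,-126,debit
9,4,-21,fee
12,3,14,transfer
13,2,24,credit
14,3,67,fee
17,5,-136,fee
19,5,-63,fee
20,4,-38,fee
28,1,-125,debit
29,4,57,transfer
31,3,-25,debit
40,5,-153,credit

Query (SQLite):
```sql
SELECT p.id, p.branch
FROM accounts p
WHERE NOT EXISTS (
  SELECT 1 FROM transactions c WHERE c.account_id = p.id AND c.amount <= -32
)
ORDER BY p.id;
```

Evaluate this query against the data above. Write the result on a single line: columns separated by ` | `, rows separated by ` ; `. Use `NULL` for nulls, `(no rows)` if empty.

3 | Hanoi

For each accounts row, check whether any transactions with matching account_id has amount <= -32.
Keep rows where that is false.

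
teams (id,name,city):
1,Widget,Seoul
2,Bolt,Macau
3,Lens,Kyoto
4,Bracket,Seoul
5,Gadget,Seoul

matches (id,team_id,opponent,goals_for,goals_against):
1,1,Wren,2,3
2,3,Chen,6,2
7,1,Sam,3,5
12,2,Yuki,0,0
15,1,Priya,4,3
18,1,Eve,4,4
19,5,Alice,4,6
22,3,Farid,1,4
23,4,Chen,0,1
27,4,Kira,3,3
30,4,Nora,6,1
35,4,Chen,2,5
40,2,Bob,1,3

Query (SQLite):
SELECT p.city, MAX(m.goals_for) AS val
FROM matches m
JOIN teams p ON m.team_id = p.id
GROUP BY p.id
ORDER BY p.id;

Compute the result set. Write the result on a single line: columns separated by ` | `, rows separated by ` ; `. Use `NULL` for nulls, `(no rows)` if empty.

Seoul | 4 ; Macau | 1 ; Kyoto | 6 ; Seoul | 6 ; Seoul | 4

Join each matches row to its teams via team_id.
Group joined rows by teams.id; compute MAX(m.goals_for) per group.
  1: ids {1, 7, 15, 18} → MAX(m.goals_for)=4
  2: ids {12, 40} → MAX(m.goals_for)=1
  3: ids {2, 22} → MAX(m.goals_for)=6
  4: ids {23, 27, 30, 35} → MAX(m.goals_for)=6
  5: ids {19} → MAX(m.goals_for)=4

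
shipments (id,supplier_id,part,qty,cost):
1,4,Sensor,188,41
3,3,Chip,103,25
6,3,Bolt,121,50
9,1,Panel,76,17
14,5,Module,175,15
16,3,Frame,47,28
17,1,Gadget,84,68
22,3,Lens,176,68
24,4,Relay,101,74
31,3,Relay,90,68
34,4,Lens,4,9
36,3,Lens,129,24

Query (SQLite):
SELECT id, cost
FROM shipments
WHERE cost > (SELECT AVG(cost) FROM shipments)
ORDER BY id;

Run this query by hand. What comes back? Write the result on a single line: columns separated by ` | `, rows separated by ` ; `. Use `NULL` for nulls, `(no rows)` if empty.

Scalar subquery: AVG(cost) over all shipments rows = 40.583333 (≈; comparison uses full precision).
Keep rows where cost > that value.

1 | 41 ; 6 | 50 ; 17 | 68 ; 22 | 68 ; 24 | 74 ; 31 | 68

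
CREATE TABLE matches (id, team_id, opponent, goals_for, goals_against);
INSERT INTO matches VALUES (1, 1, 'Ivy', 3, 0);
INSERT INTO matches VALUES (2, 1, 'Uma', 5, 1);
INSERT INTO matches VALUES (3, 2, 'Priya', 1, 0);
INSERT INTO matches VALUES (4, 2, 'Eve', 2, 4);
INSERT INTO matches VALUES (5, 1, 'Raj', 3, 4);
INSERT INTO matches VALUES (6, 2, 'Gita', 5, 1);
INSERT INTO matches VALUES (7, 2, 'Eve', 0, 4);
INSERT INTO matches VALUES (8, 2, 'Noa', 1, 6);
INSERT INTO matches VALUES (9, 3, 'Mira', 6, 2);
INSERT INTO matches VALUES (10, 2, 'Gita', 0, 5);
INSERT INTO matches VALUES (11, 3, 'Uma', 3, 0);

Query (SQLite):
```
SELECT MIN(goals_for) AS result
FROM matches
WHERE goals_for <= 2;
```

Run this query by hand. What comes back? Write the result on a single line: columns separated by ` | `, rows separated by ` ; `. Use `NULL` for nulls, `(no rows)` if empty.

Rows where goals_for <= 2 → goals_for values: [1, 2, 0, 1, 0].
MIN of non-NULL values = 0.

0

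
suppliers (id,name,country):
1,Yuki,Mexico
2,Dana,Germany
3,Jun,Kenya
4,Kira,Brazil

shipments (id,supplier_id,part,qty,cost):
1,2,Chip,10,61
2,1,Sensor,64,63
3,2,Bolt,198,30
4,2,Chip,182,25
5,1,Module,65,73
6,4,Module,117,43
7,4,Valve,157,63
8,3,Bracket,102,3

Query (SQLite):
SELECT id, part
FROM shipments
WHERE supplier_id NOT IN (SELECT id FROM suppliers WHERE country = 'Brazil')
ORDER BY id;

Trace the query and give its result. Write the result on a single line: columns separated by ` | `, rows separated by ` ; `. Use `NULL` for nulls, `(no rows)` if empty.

Inner query: suppliers.id where country = 'Brazil'.
Outer: keep shipments rows whose supplier_id is not in that set.
Inner query → {4}

1 | Chip ; 2 | Sensor ; 3 | Bolt ; 4 | Chip ; 5 | Module ; 8 | Bracket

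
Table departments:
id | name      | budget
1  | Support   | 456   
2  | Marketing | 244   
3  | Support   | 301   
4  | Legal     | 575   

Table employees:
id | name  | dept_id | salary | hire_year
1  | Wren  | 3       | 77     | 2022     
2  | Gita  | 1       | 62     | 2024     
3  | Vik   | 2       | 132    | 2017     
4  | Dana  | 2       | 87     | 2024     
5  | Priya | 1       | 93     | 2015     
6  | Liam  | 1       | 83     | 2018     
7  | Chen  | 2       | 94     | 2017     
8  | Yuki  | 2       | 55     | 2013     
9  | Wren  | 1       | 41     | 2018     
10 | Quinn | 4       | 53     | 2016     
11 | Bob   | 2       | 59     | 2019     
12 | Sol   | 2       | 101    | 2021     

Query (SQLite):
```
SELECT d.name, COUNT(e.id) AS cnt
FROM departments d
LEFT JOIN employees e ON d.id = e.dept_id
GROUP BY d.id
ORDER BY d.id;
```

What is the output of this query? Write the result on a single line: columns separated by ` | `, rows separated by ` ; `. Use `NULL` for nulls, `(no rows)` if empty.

LEFT JOIN keeps every departments row; unmatched ones get NULL for employees columns.
Group by departments.id and compute COUNT(e.id). COUNT(col) of an all-NULL group is 0.
  1: ids {2, 5, 6, 9} → COUNT(e.id)=4
  2: ids {3, 4, 7, 8, 11, 12} → COUNT(e.id)=6
  3: ids {1} → COUNT(e.id)=1
  4: ids {10} → COUNT(e.id)=1

Support | 4 ; Marketing | 6 ; Support | 1 ; Legal | 1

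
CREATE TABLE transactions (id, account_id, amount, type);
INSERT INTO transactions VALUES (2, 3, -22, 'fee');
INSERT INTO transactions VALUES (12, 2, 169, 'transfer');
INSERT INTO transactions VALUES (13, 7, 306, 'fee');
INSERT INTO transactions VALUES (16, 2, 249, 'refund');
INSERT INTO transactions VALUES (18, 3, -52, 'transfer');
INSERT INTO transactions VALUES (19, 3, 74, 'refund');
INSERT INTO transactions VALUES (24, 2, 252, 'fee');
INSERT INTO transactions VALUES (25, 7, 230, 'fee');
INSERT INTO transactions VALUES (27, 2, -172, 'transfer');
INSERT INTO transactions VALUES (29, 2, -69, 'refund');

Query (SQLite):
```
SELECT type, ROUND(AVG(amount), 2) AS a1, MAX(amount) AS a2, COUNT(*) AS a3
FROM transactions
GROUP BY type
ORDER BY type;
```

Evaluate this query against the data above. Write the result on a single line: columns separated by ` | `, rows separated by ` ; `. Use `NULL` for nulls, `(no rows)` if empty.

fee | 191.5 | 306 | 4 ; refund | 84.67 | 249 | 3 ; transfer | -18.33 | 169 | 3

Group transactions by type.
Per group compute: ROUND(AVG(amount), 2), MAX(amount), COUNT(*).
  fee: ids {2, 13, 24, 25} → ROUND(AVG(amount), 2)=191.5, MAX(amount)=306, COUNT(*)=4
  refund: ids {16, 19, 29} → ROUND(AVG(amount), 2)=84.67, MAX(amount)=249, COUNT(*)=3
  transfer: ids {12, 18, 27} → ROUND(AVG(amount), 2)=-18.33, MAX(amount)=169, COUNT(*)=3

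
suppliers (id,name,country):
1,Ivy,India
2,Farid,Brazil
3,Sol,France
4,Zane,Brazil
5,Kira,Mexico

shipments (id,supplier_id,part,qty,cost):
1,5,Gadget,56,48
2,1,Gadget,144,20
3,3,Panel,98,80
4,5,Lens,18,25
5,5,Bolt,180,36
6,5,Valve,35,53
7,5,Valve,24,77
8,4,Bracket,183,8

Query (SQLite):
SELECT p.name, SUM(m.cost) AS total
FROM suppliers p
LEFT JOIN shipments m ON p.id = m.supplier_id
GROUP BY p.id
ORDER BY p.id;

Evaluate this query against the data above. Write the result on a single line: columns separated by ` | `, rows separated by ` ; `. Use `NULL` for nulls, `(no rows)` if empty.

LEFT JOIN keeps every suppliers row; unmatched ones get NULL for shipments columns.
Group by suppliers.id and compute SUM(m.cost). SUM over an all-NULL group is NULL.
  1: ids {2} → SUM(m.cost)=20
  2: ids {—} → SUM(m.cost)=NULL
  3: ids {3} → SUM(m.cost)=80
  4: ids {8} → SUM(m.cost)=8
  5: ids {1, 4, 5, 6, 7} → SUM(m.cost)=239

Ivy | 20 ; Farid | NULL ; Sol | 80 ; Zane | 8 ; Kira | 239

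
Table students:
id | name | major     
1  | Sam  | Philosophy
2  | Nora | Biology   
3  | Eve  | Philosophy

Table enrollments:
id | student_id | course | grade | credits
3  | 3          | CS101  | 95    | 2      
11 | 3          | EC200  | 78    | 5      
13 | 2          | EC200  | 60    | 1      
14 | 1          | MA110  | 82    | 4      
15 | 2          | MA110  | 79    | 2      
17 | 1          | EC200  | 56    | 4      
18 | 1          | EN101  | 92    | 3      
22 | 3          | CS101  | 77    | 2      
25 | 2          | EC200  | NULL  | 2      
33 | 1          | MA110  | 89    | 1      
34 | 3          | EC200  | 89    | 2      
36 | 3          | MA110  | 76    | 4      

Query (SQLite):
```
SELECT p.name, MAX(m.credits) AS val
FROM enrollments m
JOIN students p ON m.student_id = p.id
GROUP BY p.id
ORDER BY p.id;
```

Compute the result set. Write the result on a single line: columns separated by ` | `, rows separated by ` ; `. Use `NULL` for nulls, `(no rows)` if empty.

Sam | 4 ; Nora | 2 ; Eve | 5

Join each enrollments row to its students via student_id.
Group joined rows by students.id; compute MAX(m.credits) per group.
  1: ids {14, 17, 18, 33} → MAX(m.credits)=4
  2: ids {13, 15, 25} → MAX(m.credits)=2
  3: ids {3, 11, 22, 34, 36} → MAX(m.credits)=5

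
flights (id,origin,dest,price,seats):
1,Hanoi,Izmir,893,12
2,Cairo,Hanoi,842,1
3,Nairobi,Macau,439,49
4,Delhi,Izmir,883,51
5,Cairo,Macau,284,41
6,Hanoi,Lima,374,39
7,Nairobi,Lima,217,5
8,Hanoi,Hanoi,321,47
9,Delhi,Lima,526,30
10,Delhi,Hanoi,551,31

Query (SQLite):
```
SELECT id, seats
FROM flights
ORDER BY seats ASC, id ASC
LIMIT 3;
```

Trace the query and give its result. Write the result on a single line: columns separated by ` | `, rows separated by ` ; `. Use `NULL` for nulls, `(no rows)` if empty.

Sort by seats asc, tiebreak id asc: (1, id=2), (5, id=7), (12, id=1), (30, id=9), (31, id=10), (39, id=6) …. Take first 3.

2 | 1 ; 7 | 5 ; 1 | 12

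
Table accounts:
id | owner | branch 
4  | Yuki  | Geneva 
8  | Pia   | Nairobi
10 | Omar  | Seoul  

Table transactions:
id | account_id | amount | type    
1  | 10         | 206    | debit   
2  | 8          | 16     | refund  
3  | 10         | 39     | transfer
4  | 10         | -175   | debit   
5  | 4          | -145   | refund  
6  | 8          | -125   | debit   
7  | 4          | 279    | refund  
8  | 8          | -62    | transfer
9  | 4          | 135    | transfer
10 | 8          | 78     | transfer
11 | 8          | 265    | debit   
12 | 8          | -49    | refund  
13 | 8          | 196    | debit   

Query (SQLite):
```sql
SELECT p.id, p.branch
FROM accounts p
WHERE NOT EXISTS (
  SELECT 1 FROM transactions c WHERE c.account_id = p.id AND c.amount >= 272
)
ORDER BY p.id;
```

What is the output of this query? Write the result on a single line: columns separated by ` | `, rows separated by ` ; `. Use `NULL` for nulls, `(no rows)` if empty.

For each accounts row, check whether any transactions with matching account_id has amount >= 272.
Keep rows where that is false.

8 | Nairobi ; 10 | Seoul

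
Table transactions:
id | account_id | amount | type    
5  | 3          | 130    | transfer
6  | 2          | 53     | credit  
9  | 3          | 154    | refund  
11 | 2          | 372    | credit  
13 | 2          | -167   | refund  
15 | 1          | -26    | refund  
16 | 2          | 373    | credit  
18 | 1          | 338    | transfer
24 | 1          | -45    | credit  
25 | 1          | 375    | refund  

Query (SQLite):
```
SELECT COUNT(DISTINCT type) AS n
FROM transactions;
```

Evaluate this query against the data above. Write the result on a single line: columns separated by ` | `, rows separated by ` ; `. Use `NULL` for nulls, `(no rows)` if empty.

Count distinct non-NULL type values.

3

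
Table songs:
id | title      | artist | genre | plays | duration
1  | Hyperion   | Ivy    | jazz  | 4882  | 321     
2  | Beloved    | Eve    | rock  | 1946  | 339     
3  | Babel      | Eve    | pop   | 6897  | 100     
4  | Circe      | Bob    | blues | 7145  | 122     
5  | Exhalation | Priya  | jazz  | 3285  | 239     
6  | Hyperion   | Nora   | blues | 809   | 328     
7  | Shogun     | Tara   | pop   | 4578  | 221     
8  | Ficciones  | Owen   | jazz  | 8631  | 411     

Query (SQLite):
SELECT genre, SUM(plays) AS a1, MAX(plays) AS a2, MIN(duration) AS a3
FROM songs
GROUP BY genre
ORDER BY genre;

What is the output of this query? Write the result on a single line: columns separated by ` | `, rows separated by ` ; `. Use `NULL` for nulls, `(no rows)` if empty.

blues | 7954 | 7145 | 122 ; jazz | 16798 | 8631 | 239 ; pop | 11475 | 6897 | 100 ; rock | 1946 | 1946 | 339

Group songs by genre.
Per group compute: SUM(plays), MAX(plays), MIN(duration).
  blues: ids {4, 6} → SUM(plays)=7954, MAX(plays)=7145, MIN(duration)=122
  jazz: ids {1, 5, 8} → SUM(plays)=16798, MAX(plays)=8631, MIN(duration)=239
  pop: ids {3, 7} → SUM(plays)=11475, MAX(plays)=6897, MIN(duration)=100
  rock: ids {2} → SUM(plays)=1946, MAX(plays)=1946, MIN(duration)=339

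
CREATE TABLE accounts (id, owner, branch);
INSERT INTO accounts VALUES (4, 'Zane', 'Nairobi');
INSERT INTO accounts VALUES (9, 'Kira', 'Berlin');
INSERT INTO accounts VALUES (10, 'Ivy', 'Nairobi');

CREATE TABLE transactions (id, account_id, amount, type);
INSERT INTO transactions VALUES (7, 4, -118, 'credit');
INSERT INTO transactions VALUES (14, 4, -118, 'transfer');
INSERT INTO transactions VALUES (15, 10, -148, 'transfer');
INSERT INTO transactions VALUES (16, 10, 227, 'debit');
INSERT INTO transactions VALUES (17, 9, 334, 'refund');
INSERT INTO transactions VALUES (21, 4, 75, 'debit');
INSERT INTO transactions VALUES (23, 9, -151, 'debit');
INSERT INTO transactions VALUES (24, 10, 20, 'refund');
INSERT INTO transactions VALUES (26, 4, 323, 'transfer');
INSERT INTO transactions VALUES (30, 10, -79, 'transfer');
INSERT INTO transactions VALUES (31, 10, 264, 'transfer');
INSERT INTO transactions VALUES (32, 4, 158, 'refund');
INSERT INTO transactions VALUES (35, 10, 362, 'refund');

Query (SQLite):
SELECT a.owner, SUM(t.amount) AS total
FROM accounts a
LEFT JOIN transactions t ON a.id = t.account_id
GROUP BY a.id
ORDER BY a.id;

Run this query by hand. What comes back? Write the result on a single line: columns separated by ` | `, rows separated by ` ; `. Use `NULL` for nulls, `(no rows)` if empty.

LEFT JOIN keeps every accounts row; unmatched ones get NULL for transactions columns.
Group by accounts.id and compute SUM(t.amount). SUM over an all-NULL group is NULL.
  4: ids {7, 14, 21, 26, 32} → SUM(t.amount)=320
  9: ids {17, 23} → SUM(t.amount)=183
  10: ids {15, 16, 24, 30, 31, 35} → SUM(t.amount)=646

Zane | 320 ; Kira | 183 ; Ivy | 646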